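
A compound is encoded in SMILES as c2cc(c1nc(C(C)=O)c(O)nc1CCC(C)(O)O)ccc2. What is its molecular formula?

C16H18N2O4

Heavy atoms from the SMILES: 16 C, 2 N, 4 O.
Implicit hydrogens by atom environment:
  5 × C (aromatic): 1 H each → 5
  5 × C (aromatic): no H
  3 × O: 1 H each → 3
  2 × C: 3 H each → 6
  2 × C: 2 H each → 4
  2 × C: no H
  2 × N (aromatic): no H
  1 × O: no H
  Total hydrogens = 18.
Molecular formula: C16H18N2O4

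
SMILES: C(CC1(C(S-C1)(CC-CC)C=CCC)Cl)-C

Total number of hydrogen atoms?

25

Hydrogens are implicit in SMILES; fill each atom to its normal valence:
  7 × C: 2 H each → 14
  3 × C: 3 H each → 9
  2 × C: 1 H each → 2
  2 × C: no H
  1 × Cl: no H
  1 × S: no H
  Total hydrogens = 25.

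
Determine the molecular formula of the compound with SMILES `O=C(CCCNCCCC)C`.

C9H19NO

Heavy atoms from the SMILES: 9 C, 1 N, 1 O.
Implicit hydrogens by atom environment:
  6 × C: 2 H each → 12
  2 × C: 3 H each → 6
  1 × C: no H
  1 × N: 1 H
  1 × O: no H
  Total hydrogens = 19.
Molecular formula: C9H19NO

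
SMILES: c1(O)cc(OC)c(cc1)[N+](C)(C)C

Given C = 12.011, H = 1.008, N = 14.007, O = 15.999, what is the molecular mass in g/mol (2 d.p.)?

182.24

Molecular formula: C10H16NO2+.
M = 10×12.011 + 16×1.008 + 1×14.007 + 2×15.999 = 182.24 g/mol.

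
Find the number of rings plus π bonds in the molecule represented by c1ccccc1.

4

Molecular formula from the SMILES: C6H6.
DoU = (2C + 2 + N − H − X)/2 = (2·6 + 2 + 0 − 6 − 0)/2 = 8/2 = 4.
(Structurally: 1 ring(s) + 3 π bond(s) = 4.)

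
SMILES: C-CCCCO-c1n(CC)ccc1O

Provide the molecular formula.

Heavy atoms from the SMILES: 11 C, 1 N, 2 O.
Implicit hydrogens by atom environment:
  5 × C: 2 H each → 10
  2 × C: 3 H each → 6
  2 × C (aromatic): 1 H each → 2
  2 × C (aromatic): no H
  1 × N (aromatic): no H
  1 × O: 1 H
  1 × O: no H
  Total hydrogens = 19.
Molecular formula: C11H19NO2

C11H19NO2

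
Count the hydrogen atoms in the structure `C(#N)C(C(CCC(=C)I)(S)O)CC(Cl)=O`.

Hydrogens are implicit in SMILES; fill each atom to its normal valence:
  4 × C: 2 H each → 8
  4 × C: no H
  1 × C: 1 H
  1 × Cl: no H
  1 × I: no H
  1 × N: no H
  1 × O: 1 H
  1 × O: no H
  1 × S: 1 H
  Total hydrogens = 11.

11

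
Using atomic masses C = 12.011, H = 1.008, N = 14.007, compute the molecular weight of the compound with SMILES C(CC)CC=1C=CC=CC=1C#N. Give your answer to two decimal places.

Molecular formula: C11H13N.
M = 11×12.011 + 13×1.008 + 1×14.007 = 159.23 g/mol.

159.23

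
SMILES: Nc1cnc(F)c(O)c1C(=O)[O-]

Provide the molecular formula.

C6H4FN2O3-

Heavy atoms from the SMILES: 6 C, 1 F, 2 N, 3 O.
Implicit hydrogens by atom environment:
  4 × C (aromatic): no H
  1 × C (aromatic): 1 H
  1 × C: no H
  1 × F: no H
  1 × N: 2 H
  1 × N (aromatic): no H
  1 × O: 1 H
  1 × O: no H
  1 × O (charge -1): no H
  Total hydrogens = 4.
Net charge -1.
Molecular formula: C6H4FN2O3-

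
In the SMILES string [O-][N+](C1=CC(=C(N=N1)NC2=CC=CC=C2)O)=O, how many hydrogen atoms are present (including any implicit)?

Hydrogens are implicit in SMILES; fill each atom to its normal valence:
  6 × C (aromatic): 1 H each → 6
  4 × C (aromatic): no H
  2 × N (aromatic): no H
  1 × N: 1 H
  1 × N (charge +1): no H
  1 × O: 1 H
  1 × O: no H
  1 × O (charge -1): no H
  Total hydrogens = 8.

8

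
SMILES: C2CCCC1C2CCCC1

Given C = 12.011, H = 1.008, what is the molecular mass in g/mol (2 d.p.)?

138.25

Molecular formula: C10H18.
M = 10×12.011 + 18×1.008 = 138.25 g/mol.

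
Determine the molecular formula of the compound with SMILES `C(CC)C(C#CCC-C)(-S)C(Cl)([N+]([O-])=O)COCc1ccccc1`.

C18H24ClNO3S

Heavy atoms from the SMILES: 18 C, 1 Cl, 1 N, 3 O, 1 S.
Implicit hydrogens by atom environment:
  6 × C: 2 H each → 12
  5 × C (aromatic): 1 H each → 5
  4 × C: no H
  2 × C: 3 H each → 6
  2 × O: no H
  1 × C (aromatic): no H
  1 × Cl: no H
  1 × N (charge +1): no H
  1 × O (charge -1): no H
  1 × S: 1 H
  Total hydrogens = 24.
Molecular formula: C18H24ClNO3S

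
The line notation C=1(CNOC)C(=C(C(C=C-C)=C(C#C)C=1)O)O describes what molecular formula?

C13H15NO3

Heavy atoms from the SMILES: 13 C, 1 N, 3 O.
Implicit hydrogens by atom environment:
  5 × C (aromatic): no H
  3 × C: 1 H each → 3
  2 × C: 3 H each → 6
  2 × O: 1 H each → 2
  1 × C: 2 H
  1 × C (aromatic): 1 H
  1 × C: no H
  1 × N: 1 H
  1 × O: no H
  Total hydrogens = 15.
Molecular formula: C13H15NO3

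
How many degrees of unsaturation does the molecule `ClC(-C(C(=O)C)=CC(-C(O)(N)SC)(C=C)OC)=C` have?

4

Molecular formula from the SMILES: C12H18ClNO3S.
DoU = (2C + 2 + N − H − X)/2 = (2·12 + 2 + 1 − 18 − 1)/2 = 8/2 = 4.
(Structurally: 0 ring(s) + 4 π bond(s) = 4.)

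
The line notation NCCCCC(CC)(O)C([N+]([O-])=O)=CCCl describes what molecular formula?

Heavy atoms from the SMILES: 10 C, 1 Cl, 2 N, 3 O.
Implicit hydrogens by atom environment:
  6 × C: 2 H each → 12
  2 × C: no H
  1 × C: 3 H
  1 × C: 1 H
  1 × Cl: no H
  1 × N: 2 H
  1 × N (charge +1): no H
  1 × O: 1 H
  1 × O: no H
  1 × O (charge -1): no H
  Total hydrogens = 19.
Molecular formula: C10H19ClN2O3

C10H19ClN2O3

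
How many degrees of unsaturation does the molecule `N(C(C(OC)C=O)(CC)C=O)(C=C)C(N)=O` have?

4

Molecular formula from the SMILES: C10H16N2O4.
DoU = (2C + 2 + N − H − X)/2 = (2·10 + 2 + 2 − 16 − 0)/2 = 8/2 = 4.
(Structurally: 0 ring(s) + 4 π bond(s) = 4.)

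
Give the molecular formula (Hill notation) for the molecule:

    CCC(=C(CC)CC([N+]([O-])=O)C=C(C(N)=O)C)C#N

Heavy atoms from the SMILES: 13 C, 3 N, 3 O.
Implicit hydrogens by atom environment:
  5 × C: no H
  3 × C: 3 H each → 9
  3 × C: 2 H each → 6
  2 × C: 1 H each → 2
  2 × O: no H
  1 × N: 2 H
  1 × N: no H
  1 × N (charge +1): no H
  1 × O (charge -1): no H
  Total hydrogens = 19.
Molecular formula: C13H19N3O3

C13H19N3O3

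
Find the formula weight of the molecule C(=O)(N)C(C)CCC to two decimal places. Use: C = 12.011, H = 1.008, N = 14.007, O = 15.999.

115.18

Molecular formula: C6H13NO.
M = 6×12.011 + 13×1.008 + 1×14.007 + 1×15.999 = 115.18 g/mol.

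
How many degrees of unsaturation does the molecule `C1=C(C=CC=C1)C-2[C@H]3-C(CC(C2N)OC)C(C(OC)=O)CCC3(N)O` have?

7

Molecular formula from the SMILES: C19H28N2O4.
DoU = (2C + 2 + N − H − X)/2 = (2·19 + 2 + 2 − 28 − 0)/2 = 14/2 = 7.
(Structurally: 3 ring(s) + 4 π bond(s) = 7.)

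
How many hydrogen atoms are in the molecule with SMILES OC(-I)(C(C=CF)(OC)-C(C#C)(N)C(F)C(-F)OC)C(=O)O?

15

Hydrogens are implicit in SMILES; fill each atom to its normal valence:
  5 × C: 1 H each → 5
  5 × C: no H
  3 × F: no H
  3 × O: no H
  2 × C: 3 H each → 6
  2 × O: 1 H each → 2
  1 × I: no H
  1 × N: 2 H
  Total hydrogens = 15.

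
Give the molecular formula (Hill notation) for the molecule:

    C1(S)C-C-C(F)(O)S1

C4H7FOS2

Heavy atoms from the SMILES: 4 C, 1 F, 1 O, 2 S.
Implicit hydrogens by atom environment:
  2 × C: 2 H each → 4
  1 × C: 1 H
  1 × C: no H
  1 × F: no H
  1 × O: 1 H
  1 × S: 1 H
  1 × S: no H
  Total hydrogens = 7.
Molecular formula: C4H7FOS2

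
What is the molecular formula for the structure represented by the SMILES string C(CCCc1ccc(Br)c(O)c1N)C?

Heavy atoms from the SMILES: 1 Br, 11 C, 1 N, 1 O.
Implicit hydrogens by atom environment:
  4 × C: 2 H each → 8
  4 × C (aromatic): no H
  2 × C (aromatic): 1 H each → 2
  1 × Br: no H
  1 × C: 3 H
  1 × N: 2 H
  1 × O: 1 H
  Total hydrogens = 16.
Molecular formula: C11H16BrNO

C11H16BrNO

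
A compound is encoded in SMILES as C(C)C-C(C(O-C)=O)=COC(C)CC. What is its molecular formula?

C11H20O3

Heavy atoms from the SMILES: 11 C, 3 O.
Implicit hydrogens by atom environment:
  4 × C: 3 H each → 12
  3 × C: 2 H each → 6
  3 × O: no H
  2 × C: 1 H each → 2
  2 × C: no H
  Total hydrogens = 20.
Molecular formula: C11H20O3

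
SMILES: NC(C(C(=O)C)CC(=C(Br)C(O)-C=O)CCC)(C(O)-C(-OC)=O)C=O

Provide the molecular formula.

C16H24BrNO7

Heavy atoms from the SMILES: 1 Br, 16 C, 1 N, 7 O.
Implicit hydrogens by atom environment:
  5 × C: 1 H each → 5
  5 × C: no H
  5 × O: no H
  3 × C: 3 H each → 9
  3 × C: 2 H each → 6
  2 × O: 1 H each → 2
  1 × Br: no H
  1 × N: 2 H
  Total hydrogens = 24.
Molecular formula: C16H24BrNO7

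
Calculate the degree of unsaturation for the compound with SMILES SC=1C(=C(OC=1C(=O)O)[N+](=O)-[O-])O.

Molecular formula from the SMILES: C5H3NO6S.
DoU = (2C + 2 + N − H − X)/2 = (2·5 + 2 + 1 − 3 − 0)/2 = 10/2 = 5.
(Structurally: 1 ring(s) + 4 π bond(s) = 5.)

5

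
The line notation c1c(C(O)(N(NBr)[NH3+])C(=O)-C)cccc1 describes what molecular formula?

Heavy atoms from the SMILES: 1 Br, 9 C, 3 N, 2 O.
Implicit hydrogens by atom environment:
  5 × C (aromatic): 1 H each → 5
  2 × C: no H
  1 × Br: no H
  1 × C: 3 H
  1 × C (aromatic): no H
  1 × N (charge +1): 3 H
  1 × N: 1 H
  1 × N: no H
  1 × O: 1 H
  1 × O: no H
  Total hydrogens = 13.
Net charge +1.
Molecular formula: C9H13BrN3O2+

C9H13BrN3O2+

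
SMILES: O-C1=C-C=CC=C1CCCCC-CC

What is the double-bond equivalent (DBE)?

Molecular formula from the SMILES: C13H20O.
DoU = (2C + 2 + N − H − X)/2 = (2·13 + 2 + 0 − 20 − 0)/2 = 8/2 = 4.
(Structurally: 1 ring(s) + 3 π bond(s) = 4.)

4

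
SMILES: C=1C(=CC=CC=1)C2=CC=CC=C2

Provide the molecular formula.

C12H10

Heavy atoms from the SMILES: 12 C.
Implicit hydrogens by atom environment:
  10 × C (aromatic): 1 H each → 10
  2 × C (aromatic): no H
  Total hydrogens = 10.
Molecular formula: C12H10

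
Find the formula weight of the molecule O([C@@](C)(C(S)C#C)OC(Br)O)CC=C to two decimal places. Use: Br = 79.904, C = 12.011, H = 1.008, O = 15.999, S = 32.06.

281.16

Molecular formula: C9H13BrO3S.
M = 1×79.904 + 9×12.011 + 13×1.008 + 3×15.999 + 1×32.06 = 281.16 g/mol.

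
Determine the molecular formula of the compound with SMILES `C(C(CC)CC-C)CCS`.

Heavy atoms from the SMILES: 9 C, 1 S.
Implicit hydrogens by atom environment:
  6 × C: 2 H each → 12
  2 × C: 3 H each → 6
  1 × C: 1 H
  1 × S: 1 H
  Total hydrogens = 20.
Molecular formula: C9H20S

C9H20S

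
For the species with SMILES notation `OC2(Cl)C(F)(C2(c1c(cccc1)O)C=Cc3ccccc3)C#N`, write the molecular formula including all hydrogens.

Heavy atoms from the SMILES: 18 C, 1 Cl, 1 F, 1 N, 2 O.
Implicit hydrogens by atom environment:
  9 × C (aromatic): 1 H each → 9
  4 × C: no H
  3 × C (aromatic): no H
  2 × C: 1 H each → 2
  2 × O: 1 H each → 2
  1 × Cl: no H
  1 × F: no H
  1 × N: no H
  Total hydrogens = 13.
Molecular formula: C18H13ClFNO2

C18H13ClFNO2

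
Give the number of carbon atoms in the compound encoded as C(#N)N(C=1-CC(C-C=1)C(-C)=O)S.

8

The symbol for carbon appears 8 times in the SMILES.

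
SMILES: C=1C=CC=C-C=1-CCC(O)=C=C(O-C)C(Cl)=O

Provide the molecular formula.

Heavy atoms from the SMILES: 13 C, 1 Cl, 3 O.
Implicit hydrogens by atom environment:
  5 × C (aromatic): 1 H each → 5
  4 × C: no H
  2 × C: 2 H each → 4
  2 × O: no H
  1 × C: 3 H
  1 × C (aromatic): no H
  1 × Cl: no H
  1 × O: 1 H
  Total hydrogens = 13.
Molecular formula: C13H13ClO3

C13H13ClO3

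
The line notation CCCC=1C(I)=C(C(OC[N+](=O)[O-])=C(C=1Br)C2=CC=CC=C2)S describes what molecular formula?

C16H15BrINO3S

Heavy atoms from the SMILES: 1 Br, 16 C, 1 I, 1 N, 3 O, 1 S.
Implicit hydrogens by atom environment:
  7 × C (aromatic): no H
  5 × C (aromatic): 1 H each → 5
  3 × C: 2 H each → 6
  2 × O: no H
  1 × Br: no H
  1 × C: 3 H
  1 × I: no H
  1 × N (charge +1): no H
  1 × O (charge -1): no H
  1 × S: 1 H
  Total hydrogens = 15.
Molecular formula: C16H15BrINO3S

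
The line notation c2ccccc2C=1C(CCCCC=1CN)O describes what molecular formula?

Heavy atoms from the SMILES: 14 C, 1 N, 1 O.
Implicit hydrogens by atom environment:
  5 × C: 2 H each → 10
  5 × C (aromatic): 1 H each → 5
  2 × C: no H
  1 × C: 1 H
  1 × C (aromatic): no H
  1 × N: 2 H
  1 × O: 1 H
  Total hydrogens = 19.
Molecular formula: C14H19NO

C14H19NO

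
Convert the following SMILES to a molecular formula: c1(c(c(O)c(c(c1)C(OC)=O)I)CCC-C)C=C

C14H17IO3

Heavy atoms from the SMILES: 14 C, 1 I, 3 O.
Implicit hydrogens by atom environment:
  5 × C (aromatic): no H
  4 × C: 2 H each → 8
  2 × C: 3 H each → 6
  2 × O: no H
  1 × C (aromatic): 1 H
  1 × C: 1 H
  1 × C: no H
  1 × I: no H
  1 × O: 1 H
  Total hydrogens = 17.
Molecular formula: C14H17IO3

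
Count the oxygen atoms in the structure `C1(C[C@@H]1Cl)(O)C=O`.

2

The symbol for oxygen appears 2 times in the SMILES.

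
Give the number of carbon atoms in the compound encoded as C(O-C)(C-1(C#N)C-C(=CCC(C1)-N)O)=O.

10

The symbol for carbon appears 10 times in the SMILES.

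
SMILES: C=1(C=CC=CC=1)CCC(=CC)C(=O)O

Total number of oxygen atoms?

2

The symbol for oxygen appears 2 times in the SMILES.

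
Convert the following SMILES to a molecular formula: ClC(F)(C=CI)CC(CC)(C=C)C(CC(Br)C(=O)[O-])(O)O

C13H17BrClFIO4-

Heavy atoms from the SMILES: 1 Br, 13 C, 1 Cl, 1 F, 1 I, 4 O.
Implicit hydrogens by atom environment:
  4 × C: 2 H each → 8
  4 × C: 1 H each → 4
  4 × C: no H
  2 × O: 1 H each → 2
  1 × Br: no H
  1 × C: 3 H
  1 × Cl: no H
  1 × F: no H
  1 × I: no H
  1 × O: no H
  1 × O (charge -1): no H
  Total hydrogens = 17.
Net charge -1.
Molecular formula: C13H17BrClFIO4-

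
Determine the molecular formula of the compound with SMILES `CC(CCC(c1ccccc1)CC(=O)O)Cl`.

Heavy atoms from the SMILES: 13 C, 1 Cl, 2 O.
Implicit hydrogens by atom environment:
  5 × C (aromatic): 1 H each → 5
  3 × C: 2 H each → 6
  2 × C: 1 H each → 2
  1 × C: 3 H
  1 × C: no H
  1 × C (aromatic): no H
  1 × Cl: no H
  1 × O: 1 H
  1 × O: no H
  Total hydrogens = 17.
Molecular formula: C13H17ClO2

C13H17ClO2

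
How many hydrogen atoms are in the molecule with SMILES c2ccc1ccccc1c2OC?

10

Hydrogens are implicit in SMILES; fill each atom to its normal valence:
  7 × C (aromatic): 1 H each → 7
  3 × C (aromatic): no H
  1 × C: 3 H
  1 × O: no H
  Total hydrogens = 10.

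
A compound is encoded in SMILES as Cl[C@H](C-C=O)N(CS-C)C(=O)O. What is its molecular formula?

Heavy atoms from the SMILES: 6 C, 1 Cl, 1 N, 3 O, 1 S.
Implicit hydrogens by atom environment:
  2 × C: 2 H each → 4
  2 × C: 1 H each → 2
  2 × O: no H
  1 × C: 3 H
  1 × C: no H
  1 × Cl: no H
  1 × N: no H
  1 × O: 1 H
  1 × S: no H
  Total hydrogens = 10.
Molecular formula: C6H10ClNO3S

C6H10ClNO3S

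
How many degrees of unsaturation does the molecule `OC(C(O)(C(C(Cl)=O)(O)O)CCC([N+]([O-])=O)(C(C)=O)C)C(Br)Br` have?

3

Molecular formula from the SMILES: C11H16Br2ClNO8.
DoU = (2C + 2 + N − H − X)/2 = (2·11 + 2 + 1 − 16 − 3)/2 = 6/2 = 3.
(Structurally: 0 ring(s) + 3 π bond(s) = 3.)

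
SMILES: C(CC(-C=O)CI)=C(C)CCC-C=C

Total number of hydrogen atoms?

19

Hydrogens are implicit in SMILES; fill each atom to its normal valence:
  6 × C: 2 H each → 12
  4 × C: 1 H each → 4
  1 × C: 3 H
  1 × C: no H
  1 × I: no H
  1 × O: no H
  Total hydrogens = 19.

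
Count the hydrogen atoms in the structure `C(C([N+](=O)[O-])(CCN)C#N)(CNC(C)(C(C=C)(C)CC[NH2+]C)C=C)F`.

Hydrogens are implicit in SMILES; fill each atom to its normal valence:
  7 × C: 2 H each → 14
  4 × C: no H
  3 × C: 3 H each → 9
  3 × C: 1 H each → 3
  1 × F: no H
  1 × N: 2 H
  1 × N (charge +1): 2 H
  1 × N: 1 H
  1 × N: no H
  1 × N (charge +1): no H
  1 × O: no H
  1 × O (charge -1): no H
  Total hydrogens = 31.

31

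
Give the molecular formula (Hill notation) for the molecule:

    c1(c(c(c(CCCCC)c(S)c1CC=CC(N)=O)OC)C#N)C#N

C18H21N3O2S

Heavy atoms from the SMILES: 18 C, 3 N, 2 O, 1 S.
Implicit hydrogens by atom environment:
  6 × C (aromatic): no H
  5 × C: 2 H each → 10
  3 × C: no H
  2 × C: 3 H each → 6
  2 × C: 1 H each → 2
  2 × N: no H
  2 × O: no H
  1 × N: 2 H
  1 × S: 1 H
  Total hydrogens = 21.
Molecular formula: C18H21N3O2S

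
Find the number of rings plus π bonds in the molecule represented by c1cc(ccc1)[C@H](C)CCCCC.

4

Molecular formula from the SMILES: C13H20.
DoU = (2C + 2 + N − H − X)/2 = (2·13 + 2 + 0 − 20 − 0)/2 = 8/2 = 4.
(Structurally: 1 ring(s) + 3 π bond(s) = 4.)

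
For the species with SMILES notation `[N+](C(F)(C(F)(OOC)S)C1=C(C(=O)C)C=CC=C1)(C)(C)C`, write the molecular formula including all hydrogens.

C14H20F2NO3S+

Heavy atoms from the SMILES: 14 C, 2 F, 1 N, 3 O, 1 S.
Implicit hydrogens by atom environment:
  5 × C: 3 H each → 15
  4 × C (aromatic): 1 H each → 4
  3 × C: no H
  3 × O: no H
  2 × C (aromatic): no H
  2 × F: no H
  1 × N (charge +1): no H
  1 × S: 1 H
  Total hydrogens = 20.
Net charge +1.
Molecular formula: C14H20F2NO3S+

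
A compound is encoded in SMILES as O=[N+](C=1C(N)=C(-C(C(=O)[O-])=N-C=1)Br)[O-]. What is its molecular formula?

Heavy atoms from the SMILES: 1 Br, 6 C, 3 N, 4 O.
Implicit hydrogens by atom environment:
  4 × C (aromatic): no H
  2 × O: no H
  2 × O (charge -1): no H
  1 × Br: no H
  1 × C (aromatic): 1 H
  1 × C: no H
  1 × N: 2 H
  1 × N (aromatic): no H
  1 × N (charge +1): no H
  Total hydrogens = 3.
Net charge -1.
Molecular formula: C6H3BrN3O4-

C6H3BrN3O4-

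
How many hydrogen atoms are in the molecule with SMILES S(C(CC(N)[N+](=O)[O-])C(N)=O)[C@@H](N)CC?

Hydrogens are implicit in SMILES; fill each atom to its normal valence:
  3 × C: 1 H each → 3
  3 × N: 2 H each → 6
  2 × C: 2 H each → 4
  2 × O: no H
  1 × C: 3 H
  1 × C: no H
  1 × N (charge +1): no H
  1 × O (charge -1): no H
  1 × S: no H
  Total hydrogens = 16.

16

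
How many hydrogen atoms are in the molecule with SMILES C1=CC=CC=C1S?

Hydrogens are implicit in SMILES; fill each atom to its normal valence:
  5 × C (aromatic): 1 H each → 5
  1 × C (aromatic): no H
  1 × S: 1 H
  Total hydrogens = 6.

6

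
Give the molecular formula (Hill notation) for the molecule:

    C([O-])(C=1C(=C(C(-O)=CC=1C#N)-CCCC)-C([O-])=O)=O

Heavy atoms from the SMILES: 13 C, 1 N, 5 O.
Implicit hydrogens by atom environment:
  5 × C (aromatic): no H
  3 × C: 2 H each → 6
  3 × C: no H
  2 × O: no H
  2 × O (charge -1): no H
  1 × C: 3 H
  1 × C (aromatic): 1 H
  1 × N: no H
  1 × O: 1 H
  Total hydrogens = 11.
Net charge -2.
Molecular formula: [C13H11NO5]2-

[C13H11NO5]2-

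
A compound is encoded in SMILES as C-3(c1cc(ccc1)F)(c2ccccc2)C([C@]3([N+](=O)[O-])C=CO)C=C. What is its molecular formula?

Heavy atoms from the SMILES: 19 C, 1 F, 1 N, 3 O.
Implicit hydrogens by atom environment:
  9 × C (aromatic): 1 H each → 9
  4 × C: 1 H each → 4
  3 × C (aromatic): no H
  2 × C: no H
  1 × C: 2 H
  1 × F: no H
  1 × N (charge +1): no H
  1 × O: 1 H
  1 × O: no H
  1 × O (charge -1): no H
  Total hydrogens = 16.
Molecular formula: C19H16FNO3

C19H16FNO3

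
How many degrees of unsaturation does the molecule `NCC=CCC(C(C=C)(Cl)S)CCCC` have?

2

Molecular formula from the SMILES: C12H22ClNS.
DoU = (2C + 2 + N − H − X)/2 = (2·12 + 2 + 1 − 22 − 1)/2 = 4/2 = 2.
(Structurally: 0 ring(s) + 2 π bond(s) = 2.)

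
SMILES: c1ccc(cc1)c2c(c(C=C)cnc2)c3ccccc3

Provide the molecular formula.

C19H15N

Heavy atoms from the SMILES: 19 C, 1 N.
Implicit hydrogens by atom environment:
  12 × C (aromatic): 1 H each → 12
  5 × C (aromatic): no H
  1 × C: 2 H
  1 × C: 1 H
  1 × N (aromatic): no H
  Total hydrogens = 15.
Molecular formula: C19H15N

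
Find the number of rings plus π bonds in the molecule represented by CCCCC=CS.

1

Molecular formula from the SMILES: C6H12S.
DoU = (2C + 2 + N − H − X)/2 = (2·6 + 2 + 0 − 12 − 0)/2 = 2/2 = 1.
(Structurally: 0 ring(s) + 1 π bond(s) = 1.)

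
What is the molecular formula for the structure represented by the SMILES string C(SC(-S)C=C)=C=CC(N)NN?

Heavy atoms from the SMILES: 7 C, 3 N, 2 S.
Implicit hydrogens by atom environment:
  5 × C: 1 H each → 5
  2 × N: 2 H each → 4
  1 × C: 2 H
  1 × C: no H
  1 × N: 1 H
  1 × S: 1 H
  1 × S: no H
  Total hydrogens = 13.
Molecular formula: C7H13N3S2

C7H13N3S2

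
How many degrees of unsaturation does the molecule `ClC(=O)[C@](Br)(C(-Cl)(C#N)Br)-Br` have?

3

Molecular formula from the SMILES: C4Br3Cl2NO.
DoU = (2C + 2 + N − H − X)/2 = (2·4 + 2 + 1 − 0 − 5)/2 = 6/2 = 3.
(Structurally: 0 ring(s) + 3 π bond(s) = 3.)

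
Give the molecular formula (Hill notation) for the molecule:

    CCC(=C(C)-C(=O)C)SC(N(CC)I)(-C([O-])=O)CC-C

Heavy atoms from the SMILES: 14 C, 1 I, 1 N, 3 O, 1 S.
Implicit hydrogens by atom environment:
  5 × C: 3 H each → 15
  5 × C: no H
  4 × C: 2 H each → 8
  2 × O: no H
  1 × I: no H
  1 × N: no H
  1 × O (charge -1): no H
  1 × S: no H
  Total hydrogens = 23.
Net charge -1.
Molecular formula: C14H23INO3S-

C14H23INO3S-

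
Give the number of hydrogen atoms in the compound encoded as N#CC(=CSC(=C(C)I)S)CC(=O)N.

9

Hydrogens are implicit in SMILES; fill each atom to its normal valence:
  5 × C: no H
  1 × C: 3 H
  1 × C: 2 H
  1 × C: 1 H
  1 × I: no H
  1 × N: 2 H
  1 × N: no H
  1 × O: no H
  1 × S: 1 H
  1 × S: no H
  Total hydrogens = 9.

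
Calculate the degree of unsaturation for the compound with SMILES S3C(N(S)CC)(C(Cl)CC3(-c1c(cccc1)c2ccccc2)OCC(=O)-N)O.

Molecular formula from the SMILES: C20H23ClN2O3S2.
DoU = (2C + 2 + N − H − X)/2 = (2·20 + 2 + 2 − 23 − 1)/2 = 20/2 = 10.
(Structurally: 3 ring(s) + 7 π bond(s) = 10.)

10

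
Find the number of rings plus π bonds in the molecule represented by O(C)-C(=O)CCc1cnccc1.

Molecular formula from the SMILES: C9H11NO2.
DoU = (2C + 2 + N − H − X)/2 = (2·9 + 2 + 1 − 11 − 0)/2 = 10/2 = 5.
(Structurally: 1 ring(s) + 4 π bond(s) = 5.)

5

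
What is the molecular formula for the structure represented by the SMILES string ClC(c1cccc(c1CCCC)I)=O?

Heavy atoms from the SMILES: 11 C, 1 Cl, 1 I, 1 O.
Implicit hydrogens by atom environment:
  3 × C: 2 H each → 6
  3 × C (aromatic): 1 H each → 3
  3 × C (aromatic): no H
  1 × C: 3 H
  1 × C: no H
  1 × Cl: no H
  1 × I: no H
  1 × O: no H
  Total hydrogens = 12.
Molecular formula: C11H12ClIO

C11H12ClIO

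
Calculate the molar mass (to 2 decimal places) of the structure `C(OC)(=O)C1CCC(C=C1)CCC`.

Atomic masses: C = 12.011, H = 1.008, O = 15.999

182.26

Molecular formula: C11H18O2.
M = 11×12.011 + 18×1.008 + 2×15.999 = 182.26 g/mol.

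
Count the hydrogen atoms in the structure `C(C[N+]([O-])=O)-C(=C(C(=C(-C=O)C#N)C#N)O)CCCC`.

15

Hydrogens are implicit in SMILES; fill each atom to its normal valence:
  6 × C: no H
  5 × C: 2 H each → 10
  2 × N: no H
  2 × O: no H
  1 × C: 3 H
  1 × C: 1 H
  1 × N (charge +1): no H
  1 × O: 1 H
  1 × O (charge -1): no H
  Total hydrogens = 15.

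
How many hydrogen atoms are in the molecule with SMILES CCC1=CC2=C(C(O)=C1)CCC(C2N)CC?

Hydrogens are implicit in SMILES; fill each atom to its normal valence:
  4 × C: 2 H each → 8
  4 × C (aromatic): no H
  2 × C: 3 H each → 6
  2 × C (aromatic): 1 H each → 2
  2 × C: 1 H each → 2
  1 × N: 2 H
  1 × O: 1 H
  Total hydrogens = 21.

21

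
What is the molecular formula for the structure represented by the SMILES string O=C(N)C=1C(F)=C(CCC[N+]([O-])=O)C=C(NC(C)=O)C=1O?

Heavy atoms from the SMILES: 12 C, 1 F, 3 N, 5 O.
Implicit hydrogens by atom environment:
  5 × C (aromatic): no H
  3 × C: 2 H each → 6
  3 × O: no H
  2 × C: no H
  1 × C: 3 H
  1 × C (aromatic): 1 H
  1 × F: no H
  1 × N: 2 H
  1 × N: 1 H
  1 × N (charge +1): no H
  1 × O: 1 H
  1 × O (charge -1): no H
  Total hydrogens = 14.
Molecular formula: C12H14FN3O5

C12H14FN3O5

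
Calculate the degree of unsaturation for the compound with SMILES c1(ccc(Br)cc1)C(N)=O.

Molecular formula from the SMILES: C7H6BrNO.
DoU = (2C + 2 + N − H − X)/2 = (2·7 + 2 + 1 − 6 − 1)/2 = 10/2 = 5.
(Structurally: 1 ring(s) + 4 π bond(s) = 5.)

5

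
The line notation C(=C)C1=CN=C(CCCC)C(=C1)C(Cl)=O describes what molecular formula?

C12H14ClNO

Heavy atoms from the SMILES: 12 C, 1 Cl, 1 N, 1 O.
Implicit hydrogens by atom environment:
  4 × C: 2 H each → 8
  3 × C (aromatic): no H
  2 × C (aromatic): 1 H each → 2
  1 × C: 3 H
  1 × C: 1 H
  1 × C: no H
  1 × Cl: no H
  1 × N (aromatic): no H
  1 × O: no H
  Total hydrogens = 14.
Molecular formula: C12H14ClNO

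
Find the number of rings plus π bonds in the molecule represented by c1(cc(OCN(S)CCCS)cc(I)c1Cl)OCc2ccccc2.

Molecular formula from the SMILES: C17H19ClINO2S2.
DoU = (2C + 2 + N − H − X)/2 = (2·17 + 2 + 1 − 19 − 2)/2 = 16/2 = 8.
(Structurally: 2 ring(s) + 6 π bond(s) = 8.)

8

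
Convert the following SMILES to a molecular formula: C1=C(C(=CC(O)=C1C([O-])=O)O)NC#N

Heavy atoms from the SMILES: 8 C, 2 N, 4 O.
Implicit hydrogens by atom environment:
  4 × C (aromatic): no H
  2 × C (aromatic): 1 H each → 2
  2 × C: no H
  2 × O: 1 H each → 2
  1 × N: 1 H
  1 × N: no H
  1 × O: no H
  1 × O (charge -1): no H
  Total hydrogens = 5.
Net charge -1.
Molecular formula: C8H5N2O4-

C8H5N2O4-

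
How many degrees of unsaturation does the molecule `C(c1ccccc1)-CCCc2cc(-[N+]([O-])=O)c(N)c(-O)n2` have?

Molecular formula from the SMILES: C15H17N3O3.
DoU = (2C + 2 + N − H − X)/2 = (2·15 + 2 + 3 − 17 − 0)/2 = 18/2 = 9.
(Structurally: 2 ring(s) + 7 π bond(s) = 9.)

9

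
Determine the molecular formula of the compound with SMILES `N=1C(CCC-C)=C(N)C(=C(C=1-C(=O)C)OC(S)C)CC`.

C15H24N2O2S

Heavy atoms from the SMILES: 15 C, 2 N, 2 O, 1 S.
Implicit hydrogens by atom environment:
  5 × C (aromatic): no H
  4 × C: 3 H each → 12
  4 × C: 2 H each → 8
  2 × O: no H
  1 × C: 1 H
  1 × C: no H
  1 × N: 2 H
  1 × N (aromatic): no H
  1 × S: 1 H
  Total hydrogens = 24.
Molecular formula: C15H24N2O2S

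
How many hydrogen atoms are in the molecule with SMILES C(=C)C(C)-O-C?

Hydrogens are implicit in SMILES; fill each atom to its normal valence:
  2 × C: 3 H each → 6
  2 × C: 1 H each → 2
  1 × C: 2 H
  1 × O: no H
  Total hydrogens = 10.

10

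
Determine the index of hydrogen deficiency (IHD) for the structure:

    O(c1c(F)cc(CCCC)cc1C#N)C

Molecular formula from the SMILES: C12H14FNO.
DoU = (2C + 2 + N − H − X)/2 = (2·12 + 2 + 1 − 14 − 1)/2 = 12/2 = 6.
(Structurally: 1 ring(s) + 5 π bond(s) = 6.)

6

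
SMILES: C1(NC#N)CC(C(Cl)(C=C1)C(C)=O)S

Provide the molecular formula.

C9H11ClN2OS

Heavy atoms from the SMILES: 9 C, 1 Cl, 2 N, 1 O, 1 S.
Implicit hydrogens by atom environment:
  4 × C: 1 H each → 4
  3 × C: no H
  1 × C: 3 H
  1 × C: 2 H
  1 × Cl: no H
  1 × N: 1 H
  1 × N: no H
  1 × O: no H
  1 × S: 1 H
  Total hydrogens = 11.
Molecular formula: C9H11ClN2OS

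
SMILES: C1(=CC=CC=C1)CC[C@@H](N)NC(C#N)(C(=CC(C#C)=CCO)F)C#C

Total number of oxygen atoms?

The symbol for oxygen appears 1 time in the SMILES.

1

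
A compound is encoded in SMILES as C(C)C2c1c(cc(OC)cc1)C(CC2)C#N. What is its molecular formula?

Heavy atoms from the SMILES: 14 C, 1 N, 1 O.
Implicit hydrogens by atom environment:
  3 × C: 2 H each → 6
  3 × C (aromatic): 1 H each → 3
  3 × C (aromatic): no H
  2 × C: 3 H each → 6
  2 × C: 1 H each → 2
  1 × C: no H
  1 × N: no H
  1 × O: no H
  Total hydrogens = 17.
Molecular formula: C14H17NO

C14H17NO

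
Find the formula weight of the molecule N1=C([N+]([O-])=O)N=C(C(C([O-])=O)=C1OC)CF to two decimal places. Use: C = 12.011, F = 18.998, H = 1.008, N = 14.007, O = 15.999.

Molecular formula: C7H5FN3O5-.
M = 7×12.011 + 1×18.998 + 5×1.008 + 3×14.007 + 5×15.999 = 230.13 g/mol.

230.13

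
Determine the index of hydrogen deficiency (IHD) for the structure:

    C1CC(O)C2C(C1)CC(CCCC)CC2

Molecular formula from the SMILES: C14H26O.
DoU = (2C + 2 + N − H − X)/2 = (2·14 + 2 + 0 − 26 − 0)/2 = 4/2 = 2.
(Structurally: 2 ring(s) + 0 π bond(s) = 2.)

2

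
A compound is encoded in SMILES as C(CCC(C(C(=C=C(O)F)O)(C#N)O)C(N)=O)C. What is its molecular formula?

Heavy atoms from the SMILES: 11 C, 1 F, 2 N, 4 O.
Implicit hydrogens by atom environment:
  6 × C: no H
  3 × C: 2 H each → 6
  3 × O: 1 H each → 3
  1 × C: 3 H
  1 × C: 1 H
  1 × F: no H
  1 × N: 2 H
  1 × N: no H
  1 × O: no H
  Total hydrogens = 15.
Molecular formula: C11H15FN2O4

C11H15FN2O4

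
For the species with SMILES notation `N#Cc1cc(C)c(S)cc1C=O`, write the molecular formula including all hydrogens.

Heavy atoms from the SMILES: 9 C, 1 N, 1 O, 1 S.
Implicit hydrogens by atom environment:
  4 × C (aromatic): no H
  2 × C (aromatic): 1 H each → 2
  1 × C: 3 H
  1 × C: 1 H
  1 × C: no H
  1 × N: no H
  1 × O: no H
  1 × S: 1 H
  Total hydrogens = 7.
Molecular formula: C9H7NOS

C9H7NOS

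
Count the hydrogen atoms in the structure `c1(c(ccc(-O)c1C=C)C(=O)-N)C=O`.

Hydrogens are implicit in SMILES; fill each atom to its normal valence:
  4 × C (aromatic): no H
  2 × C (aromatic): 1 H each → 2
  2 × C: 1 H each → 2
  2 × O: no H
  1 × C: 2 H
  1 × C: no H
  1 × N: 2 H
  1 × O: 1 H
  Total hydrogens = 9.

9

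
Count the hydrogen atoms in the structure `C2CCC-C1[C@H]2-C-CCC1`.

18

Hydrogens are implicit in SMILES; fill each atom to its normal valence:
  8 × C: 2 H each → 16
  2 × C: 1 H each → 2
  Total hydrogens = 18.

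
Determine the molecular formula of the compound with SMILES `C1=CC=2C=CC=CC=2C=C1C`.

C11H10

Heavy atoms from the SMILES: 11 C.
Implicit hydrogens by atom environment:
  7 × C (aromatic): 1 H each → 7
  3 × C (aromatic): no H
  1 × C: 3 H
  Total hydrogens = 10.
Molecular formula: C11H10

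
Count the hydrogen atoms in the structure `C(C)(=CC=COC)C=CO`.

12

Hydrogens are implicit in SMILES; fill each atom to its normal valence:
  5 × C: 1 H each → 5
  2 × C: 3 H each → 6
  1 × C: no H
  1 × O: 1 H
  1 × O: no H
  Total hydrogens = 12.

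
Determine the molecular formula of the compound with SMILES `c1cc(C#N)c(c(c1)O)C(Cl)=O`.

Heavy atoms from the SMILES: 8 C, 1 Cl, 1 N, 2 O.
Implicit hydrogens by atom environment:
  3 × C (aromatic): 1 H each → 3
  3 × C (aromatic): no H
  2 × C: no H
  1 × Cl: no H
  1 × N: no H
  1 × O: 1 H
  1 × O: no H
  Total hydrogens = 4.
Molecular formula: C8H4ClNO2

C8H4ClNO2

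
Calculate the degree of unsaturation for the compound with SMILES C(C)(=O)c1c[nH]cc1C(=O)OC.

Molecular formula from the SMILES: C8H9NO3.
DoU = (2C + 2 + N − H − X)/2 = (2·8 + 2 + 1 − 9 − 0)/2 = 10/2 = 5.
(Structurally: 1 ring(s) + 4 π bond(s) = 5.)

5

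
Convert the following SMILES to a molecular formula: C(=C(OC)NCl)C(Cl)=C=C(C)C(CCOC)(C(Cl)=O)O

Heavy atoms from the SMILES: 12 C, 3 Cl, 1 N, 4 O.
Implicit hydrogens by atom environment:
  6 × C: no H
  3 × C: 3 H each → 9
  3 × Cl: no H
  3 × O: no H
  2 × C: 2 H each → 4
  1 × C: 1 H
  1 × N: 1 H
  1 × O: 1 H
  Total hydrogens = 16.
Molecular formula: C12H16Cl3NO4

C12H16Cl3NO4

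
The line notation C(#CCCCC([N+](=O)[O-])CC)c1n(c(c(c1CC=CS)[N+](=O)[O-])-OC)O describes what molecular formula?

C16H21N3O6S

Heavy atoms from the SMILES: 16 C, 3 N, 6 O, 1 S.
Implicit hydrogens by atom environment:
  5 × C: 2 H each → 10
  4 × C (aromatic): no H
  3 × C: 1 H each → 3
  3 × O: no H
  2 × C: 3 H each → 6
  2 × C: no H
  2 × N (charge +1): no H
  2 × O (charge -1): no H
  1 × N (aromatic): no H
  1 × O: 1 H
  1 × S: 1 H
  Total hydrogens = 21.
Molecular formula: C16H21N3O6S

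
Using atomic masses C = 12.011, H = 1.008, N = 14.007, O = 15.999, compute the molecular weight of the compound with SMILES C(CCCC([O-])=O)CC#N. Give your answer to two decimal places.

140.16

Molecular formula: C7H10NO2-.
M = 7×12.011 + 10×1.008 + 1×14.007 + 2×15.999 = 140.16 g/mol.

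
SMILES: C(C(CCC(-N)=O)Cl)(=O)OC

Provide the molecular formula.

C6H10ClNO3

Heavy atoms from the SMILES: 6 C, 1 Cl, 1 N, 3 O.
Implicit hydrogens by atom environment:
  3 × O: no H
  2 × C: 2 H each → 4
  2 × C: no H
  1 × C: 3 H
  1 × C: 1 H
  1 × Cl: no H
  1 × N: 2 H
  Total hydrogens = 10.
Molecular formula: C6H10ClNO3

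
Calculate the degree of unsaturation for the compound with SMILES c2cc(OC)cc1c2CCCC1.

5

Molecular formula from the SMILES: C11H14O.
DoU = (2C + 2 + N − H − X)/2 = (2·11 + 2 + 0 − 14 − 0)/2 = 10/2 = 5.
(Structurally: 2 ring(s) + 3 π bond(s) = 5.)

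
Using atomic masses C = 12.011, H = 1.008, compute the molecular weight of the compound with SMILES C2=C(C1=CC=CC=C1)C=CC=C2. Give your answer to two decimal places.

Molecular formula: C12H10.
M = 12×12.011 + 10×1.008 = 154.21 g/mol.

154.21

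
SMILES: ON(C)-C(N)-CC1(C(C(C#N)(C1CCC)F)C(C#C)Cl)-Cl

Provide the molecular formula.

C14H20Cl2FN3O

Heavy atoms from the SMILES: 14 C, 2 Cl, 1 F, 3 N, 1 O.
Implicit hydrogens by atom environment:
  5 × C: 1 H each → 5
  4 × C: no H
  3 × C: 2 H each → 6
  2 × C: 3 H each → 6
  2 × Cl: no H
  2 × N: no H
  1 × F: no H
  1 × N: 2 H
  1 × O: 1 H
  Total hydrogens = 20.
Molecular formula: C14H20Cl2FN3O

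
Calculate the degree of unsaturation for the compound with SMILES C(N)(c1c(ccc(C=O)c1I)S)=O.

6

Molecular formula from the SMILES: C8H6INO2S.
DoU = (2C + 2 + N − H − X)/2 = (2·8 + 2 + 1 − 6 − 1)/2 = 12/2 = 6.
(Structurally: 1 ring(s) + 5 π bond(s) = 6.)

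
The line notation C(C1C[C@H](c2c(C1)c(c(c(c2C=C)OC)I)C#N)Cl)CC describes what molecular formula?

Heavy atoms from the SMILES: 17 C, 1 Cl, 1 I, 1 N, 1 O.
Implicit hydrogens by atom environment:
  6 × C (aromatic): no H
  5 × C: 2 H each → 10
  3 × C: 1 H each → 3
  2 × C: 3 H each → 6
  1 × C: no H
  1 × Cl: no H
  1 × I: no H
  1 × N: no H
  1 × O: no H
  Total hydrogens = 19.
Molecular formula: C17H19ClINO

C17H19ClINO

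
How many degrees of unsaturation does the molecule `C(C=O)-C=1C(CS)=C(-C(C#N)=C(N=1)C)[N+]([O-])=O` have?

Molecular formula from the SMILES: C10H9N3O3S.
DoU = (2C + 2 + N − H − X)/2 = (2·10 + 2 + 3 − 9 − 0)/2 = 16/2 = 8.
(Structurally: 1 ring(s) + 7 π bond(s) = 8.)

8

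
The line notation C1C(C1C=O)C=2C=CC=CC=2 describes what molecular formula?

Heavy atoms from the SMILES: 10 C, 1 O.
Implicit hydrogens by atom environment:
  5 × C (aromatic): 1 H each → 5
  3 × C: 1 H each → 3
  1 × C: 2 H
  1 × C (aromatic): no H
  1 × O: no H
  Total hydrogens = 10.
Molecular formula: C10H10O

C10H10O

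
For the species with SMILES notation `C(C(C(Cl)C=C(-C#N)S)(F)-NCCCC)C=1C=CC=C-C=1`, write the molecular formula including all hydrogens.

Heavy atoms from the SMILES: 16 C, 1 Cl, 1 F, 2 N, 1 S.
Implicit hydrogens by atom environment:
  5 × C (aromatic): 1 H each → 5
  4 × C: 2 H each → 8
  3 × C: no H
  2 × C: 1 H each → 2
  1 × C: 3 H
  1 × C (aromatic): no H
  1 × Cl: no H
  1 × F: no H
  1 × N: 1 H
  1 × N: no H
  1 × S: 1 H
  Total hydrogens = 20.
Molecular formula: C16H20ClFN2S

C16H20ClFN2S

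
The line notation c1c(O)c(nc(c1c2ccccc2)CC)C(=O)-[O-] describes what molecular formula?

Heavy atoms from the SMILES: 14 C, 1 N, 3 O.
Implicit hydrogens by atom environment:
  6 × C (aromatic): 1 H each → 6
  5 × C (aromatic): no H
  1 × C: 3 H
  1 × C: 2 H
  1 × C: no H
  1 × N (aromatic): no H
  1 × O: 1 H
  1 × O: no H
  1 × O (charge -1): no H
  Total hydrogens = 12.
Net charge -1.
Molecular formula: C14H12NO3-

C14H12NO3-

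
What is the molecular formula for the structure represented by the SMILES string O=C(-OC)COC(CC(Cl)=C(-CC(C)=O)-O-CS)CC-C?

Heavy atoms from the SMILES: 14 C, 1 Cl, 5 O, 1 S.
Implicit hydrogens by atom environment:
  6 × C: 2 H each → 12
  5 × O: no H
  4 × C: no H
  3 × C: 3 H each → 9
  1 × C: 1 H
  1 × Cl: no H
  1 × S: 1 H
  Total hydrogens = 23.
Molecular formula: C14H23ClO5S

C14H23ClO5S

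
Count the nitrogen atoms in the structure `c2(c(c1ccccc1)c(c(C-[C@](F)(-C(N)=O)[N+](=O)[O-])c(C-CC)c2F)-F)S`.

2

The symbol for nitrogen appears 2 times in the SMILES.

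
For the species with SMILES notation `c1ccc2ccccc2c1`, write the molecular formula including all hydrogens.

Heavy atoms from the SMILES: 10 C.
Implicit hydrogens by atom environment:
  8 × C (aromatic): 1 H each → 8
  2 × C (aromatic): no H
  Total hydrogens = 8.
Molecular formula: C10H8

C10H8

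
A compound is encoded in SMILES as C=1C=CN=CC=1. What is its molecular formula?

C5H5N

Heavy atoms from the SMILES: 5 C, 1 N.
Implicit hydrogens by atom environment:
  5 × C (aromatic): 1 H each → 5
  1 × N (aromatic): no H
  Total hydrogens = 5.
Molecular formula: C5H5N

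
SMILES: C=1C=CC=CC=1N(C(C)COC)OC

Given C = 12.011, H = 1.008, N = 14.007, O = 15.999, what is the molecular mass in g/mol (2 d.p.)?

Molecular formula: C11H17NO2.
M = 11×12.011 + 17×1.008 + 1×14.007 + 2×15.999 = 195.26 g/mol.

195.26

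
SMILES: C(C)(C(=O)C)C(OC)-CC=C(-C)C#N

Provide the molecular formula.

C11H17NO2

Heavy atoms from the SMILES: 11 C, 1 N, 2 O.
Implicit hydrogens by atom environment:
  4 × C: 3 H each → 12
  3 × C: 1 H each → 3
  3 × C: no H
  2 × O: no H
  1 × C: 2 H
  1 × N: no H
  Total hydrogens = 17.
Molecular formula: C11H17NO2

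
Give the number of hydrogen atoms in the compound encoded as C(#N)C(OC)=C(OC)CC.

11

Hydrogens are implicit in SMILES; fill each atom to its normal valence:
  3 × C: 3 H each → 9
  3 × C: no H
  2 × O: no H
  1 × C: 2 H
  1 × N: no H
  Total hydrogens = 11.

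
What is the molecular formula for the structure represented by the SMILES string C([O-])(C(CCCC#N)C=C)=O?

Heavy atoms from the SMILES: 8 C, 1 N, 2 O.
Implicit hydrogens by atom environment:
  4 × C: 2 H each → 8
  2 × C: 1 H each → 2
  2 × C: no H
  1 × N: no H
  1 × O: no H
  1 × O (charge -1): no H
  Total hydrogens = 10.
Net charge -1.
Molecular formula: C8H10NO2-

C8H10NO2-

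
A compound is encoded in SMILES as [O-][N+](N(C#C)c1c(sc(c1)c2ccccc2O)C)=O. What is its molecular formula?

C13H10N2O3S

Heavy atoms from the SMILES: 13 C, 2 N, 3 O, 1 S.
Implicit hydrogens by atom environment:
  5 × C (aromatic): 1 H each → 5
  5 × C (aromatic): no H
  1 × C: 3 H
  1 × C: 1 H
  1 × C: no H
  1 × N: no H
  1 × N (charge +1): no H
  1 × O: 1 H
  1 × O: no H
  1 × O (charge -1): no H
  1 × S (aromatic): no H
  Total hydrogens = 10.
Molecular formula: C13H10N2O3S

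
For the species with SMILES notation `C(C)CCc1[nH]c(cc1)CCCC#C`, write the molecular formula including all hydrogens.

Heavy atoms from the SMILES: 13 C, 1 N.
Implicit hydrogens by atom environment:
  6 × C: 2 H each → 12
  2 × C (aromatic): 1 H each → 2
  2 × C (aromatic): no H
  1 × C: 3 H
  1 × C: 1 H
  1 × C: no H
  1 × N (aromatic): 1 H
  Total hydrogens = 19.
Molecular formula: C13H19N

C13H19N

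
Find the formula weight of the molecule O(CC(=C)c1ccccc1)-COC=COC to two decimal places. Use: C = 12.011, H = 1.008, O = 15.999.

Molecular formula: C13H16O3.
M = 13×12.011 + 16×1.008 + 3×15.999 = 220.27 g/mol.

220.27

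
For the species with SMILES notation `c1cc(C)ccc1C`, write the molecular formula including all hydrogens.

C8H10

Heavy atoms from the SMILES: 8 C.
Implicit hydrogens by atom environment:
  4 × C (aromatic): 1 H each → 4
  2 × C: 3 H each → 6
  2 × C (aromatic): no H
  Total hydrogens = 10.
Molecular formula: C8H10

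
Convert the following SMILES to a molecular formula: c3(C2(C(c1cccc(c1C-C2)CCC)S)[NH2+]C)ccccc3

Heavy atoms from the SMILES: 20 C, 1 N, 1 S.
Implicit hydrogens by atom environment:
  8 × C (aromatic): 1 H each → 8
  4 × C: 2 H each → 8
  4 × C (aromatic): no H
  2 × C: 3 H each → 6
  1 × C: 1 H
  1 × C: no H
  1 × N (charge +1): 2 H
  1 × S: 1 H
  Total hydrogens = 26.
Net charge +1.
Molecular formula: C20H26NS+

C20H26NS+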